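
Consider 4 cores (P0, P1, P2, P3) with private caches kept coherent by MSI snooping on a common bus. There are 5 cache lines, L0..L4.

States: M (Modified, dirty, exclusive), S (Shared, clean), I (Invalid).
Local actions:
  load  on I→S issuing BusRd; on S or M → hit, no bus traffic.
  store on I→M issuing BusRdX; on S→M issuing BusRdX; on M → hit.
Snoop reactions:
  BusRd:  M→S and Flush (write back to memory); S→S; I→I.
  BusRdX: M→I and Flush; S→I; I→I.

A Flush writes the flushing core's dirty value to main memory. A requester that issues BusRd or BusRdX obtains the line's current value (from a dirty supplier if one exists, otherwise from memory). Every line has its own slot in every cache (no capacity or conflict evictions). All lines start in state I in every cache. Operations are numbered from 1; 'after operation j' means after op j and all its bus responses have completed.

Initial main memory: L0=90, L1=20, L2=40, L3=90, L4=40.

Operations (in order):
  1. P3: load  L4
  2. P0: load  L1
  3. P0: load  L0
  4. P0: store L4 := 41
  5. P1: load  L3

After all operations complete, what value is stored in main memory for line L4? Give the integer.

step 1: P3: load  L4  ⟶  IIIS  (L4)  txn=BusRd  M[L4]=40
step 2: P0: load  L1  ⟶  SIII  (L1)  txn=BusRd  M[L1]=20
step 3: P0: load  L0  ⟶  SIII  (L0)  txn=BusRd  M[L0]=90
step 4: P0: store L4 := 41  ⟶  MIII  (L4)  txn=BusRdX  M[L4]=40
step 5: P1: load  L3  ⟶  ISII  (L3)  txn=BusRd  M[L3]=90

memory[L4] = 40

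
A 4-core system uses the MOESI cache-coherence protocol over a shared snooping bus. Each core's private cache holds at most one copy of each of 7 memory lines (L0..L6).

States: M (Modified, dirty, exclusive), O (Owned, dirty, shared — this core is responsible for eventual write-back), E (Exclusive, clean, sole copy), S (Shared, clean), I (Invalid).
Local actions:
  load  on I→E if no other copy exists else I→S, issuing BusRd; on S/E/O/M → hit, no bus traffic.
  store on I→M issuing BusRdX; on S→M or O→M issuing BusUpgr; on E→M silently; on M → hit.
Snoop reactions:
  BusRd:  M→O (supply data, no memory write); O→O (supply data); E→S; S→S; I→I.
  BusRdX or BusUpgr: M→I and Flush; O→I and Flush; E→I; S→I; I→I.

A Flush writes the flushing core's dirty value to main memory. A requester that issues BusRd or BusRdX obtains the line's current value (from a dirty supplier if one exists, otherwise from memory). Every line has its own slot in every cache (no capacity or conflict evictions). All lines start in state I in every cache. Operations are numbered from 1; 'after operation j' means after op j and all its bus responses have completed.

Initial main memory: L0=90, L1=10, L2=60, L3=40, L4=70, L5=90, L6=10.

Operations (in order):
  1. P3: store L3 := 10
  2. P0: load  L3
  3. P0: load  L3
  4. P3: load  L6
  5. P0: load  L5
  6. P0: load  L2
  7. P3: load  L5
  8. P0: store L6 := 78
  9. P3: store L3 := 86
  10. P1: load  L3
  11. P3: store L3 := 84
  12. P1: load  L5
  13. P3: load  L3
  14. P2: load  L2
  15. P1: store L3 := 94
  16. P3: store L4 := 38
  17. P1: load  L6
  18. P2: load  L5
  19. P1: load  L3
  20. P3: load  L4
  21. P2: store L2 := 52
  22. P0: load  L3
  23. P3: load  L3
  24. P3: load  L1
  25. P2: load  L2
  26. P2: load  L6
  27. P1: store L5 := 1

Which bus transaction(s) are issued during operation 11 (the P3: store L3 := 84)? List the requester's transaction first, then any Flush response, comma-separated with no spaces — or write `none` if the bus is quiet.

step 1: P3: store L3 := 10  ⟶  IIIM  (L3)  txn=BusRdX  M[L3]=40
step 2: P0: load  L3  ⟶  SIIO  (L3)  txn=BusRd  M[L3]=40
step 3: P0: load  L3  ⟶  SIIO  (L3)  txn=∅  M[L3]=40
step 4: P3: load  L6  ⟶  IIIE  (L6)  txn=BusRd  M[L6]=10
step 5: P0: load  L5  ⟶  EIII  (L5)  txn=BusRd  M[L5]=90
step 6: P0: load  L2  ⟶  EIII  (L2)  txn=BusRd  M[L2]=60
step 7: P3: load  L5  ⟶  SIIS  (L5)  txn=BusRd  M[L5]=90
step 8: P0: store L6 := 78  ⟶  MIII  (L6)  txn=BusRdX  M[L6]=10
step 9: P3: store L3 := 86  ⟶  IIIM  (L3)  txn=BusUpgr  M[L3]=40
step 10: P1: load  L3  ⟶  ISIO  (L3)  txn=BusRd  M[L3]=40
step 11: P3: store L3 := 84  ⟶  IIIM  (L3)  txn=BusUpgr  M[L3]=40
step 12: P1: load  L5  ⟶  SSIS  (L5)  txn=BusRd  M[L5]=90
step 13: P3: load  L3  ⟶  IIIM  (L3)  txn=∅  M[L3]=40
step 14: P2: load  L2  ⟶  SISI  (L2)  txn=BusRd  M[L2]=60
step 15: P1: store L3 := 94  ⟶  IMII  (L3)  txn=BusRdX+Flush  M[L3]=84
step 16: P3: store L4 := 38  ⟶  IIIM  (L4)  txn=BusRdX  M[L4]=70
step 17: P1: load  L6  ⟶  OSII  (L6)  txn=BusRd  M[L6]=10
step 18: P2: load  L5  ⟶  SSSS  (L5)  txn=BusRd  M[L5]=90
step 19: P1: load  L3  ⟶  IMII  (L3)  txn=∅  M[L3]=84
step 20: P3: load  L4  ⟶  IIIM  (L4)  txn=∅  M[L4]=70
step 21: P2: store L2 := 52  ⟶  IIMI  (L2)  txn=BusUpgr  M[L2]=60
step 22: P0: load  L3  ⟶  SOII  (L3)  txn=BusRd  M[L3]=84
step 23: P3: load  L3  ⟶  SOIS  (L3)  txn=BusRd  M[L3]=84
step 24: P3: load  L1  ⟶  IIIE  (L1)  txn=BusRd  M[L1]=10
step 25: P2: load  L2  ⟶  IIMI  (L2)  txn=∅  M[L2]=60
step 26: P2: load  L6  ⟶  OSSI  (L6)  txn=BusRd  M[L6]=10
step 27: P1: store L5 := 1  ⟶  IMII  (L5)  txn=BusUpgr  M[L5]=90

bus = BusUpgr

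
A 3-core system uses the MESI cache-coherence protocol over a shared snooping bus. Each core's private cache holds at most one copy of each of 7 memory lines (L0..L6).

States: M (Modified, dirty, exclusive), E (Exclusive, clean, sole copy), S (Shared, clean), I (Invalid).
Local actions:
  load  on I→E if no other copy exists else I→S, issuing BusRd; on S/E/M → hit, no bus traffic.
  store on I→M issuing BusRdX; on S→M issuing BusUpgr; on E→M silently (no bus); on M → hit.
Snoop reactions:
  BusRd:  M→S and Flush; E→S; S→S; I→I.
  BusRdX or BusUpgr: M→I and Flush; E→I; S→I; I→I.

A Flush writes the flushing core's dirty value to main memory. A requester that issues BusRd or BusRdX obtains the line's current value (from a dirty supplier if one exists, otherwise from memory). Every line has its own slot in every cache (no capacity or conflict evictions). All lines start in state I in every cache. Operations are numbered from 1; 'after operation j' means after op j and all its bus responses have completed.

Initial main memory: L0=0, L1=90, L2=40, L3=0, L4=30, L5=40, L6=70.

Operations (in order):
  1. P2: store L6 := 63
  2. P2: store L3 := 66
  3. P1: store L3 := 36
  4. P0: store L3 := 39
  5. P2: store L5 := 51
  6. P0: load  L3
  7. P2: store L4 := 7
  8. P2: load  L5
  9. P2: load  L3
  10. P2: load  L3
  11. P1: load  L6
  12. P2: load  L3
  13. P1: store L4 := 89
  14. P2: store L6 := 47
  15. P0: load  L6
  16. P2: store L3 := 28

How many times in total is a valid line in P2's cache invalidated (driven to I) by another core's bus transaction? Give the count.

invalidations = 2

[1] P2: store L6 := 63 | P0:I, P1:I, P2:M(63) | bus: BusRdX
[2] P2: store L3 := 66 | P0:I, P1:I, P2:M(66) | bus: BusRdX
[3] P1: store L3 := 36 | P0:I, P1:M(36), P2:I | bus: BusRdX,Flush
[4] P0: store L3 := 39 | P0:M(39), P1:I, P2:I | bus: BusRdX,Flush
[5] P2: store L5 := 51 | P0:I, P1:I, P2:M(51) | bus: BusRdX
[6] P0: load  L3 | P0:M(39), P1:I, P2:I | bus: none
[7] P2: store L4 := 7 | P0:I, P1:I, P2:M(7) | bus: BusRdX
[8] P2: load  L5 | P0:I, P1:I, P2:M(51) | bus: none
[9] P2: load  L3 | P0:S(39), P1:I, P2:S(39) | bus: BusRd,Flush
[10] P2: load  L3 | P0:S(39), P1:I, P2:S(39) | bus: none
[11] P1: load  L6 | P0:I, P1:S(63), P2:S(63) | bus: BusRd,Flush
[12] P2: load  L3 | P0:S(39), P1:I, P2:S(39) | bus: none
[13] P1: store L4 := 89 | P0:I, P1:M(89), P2:I | bus: BusRdX,Flush
[14] P2: store L6 := 47 | P0:I, P1:I, P2:M(47) | bus: BusUpgr
[15] P0: load  L6 | P0:S(47), P1:I, P2:S(47) | bus: BusRd,Flush
[16] P2: store L3 := 28 | P0:I, P1:I, P2:M(28) | bus: BusUpgr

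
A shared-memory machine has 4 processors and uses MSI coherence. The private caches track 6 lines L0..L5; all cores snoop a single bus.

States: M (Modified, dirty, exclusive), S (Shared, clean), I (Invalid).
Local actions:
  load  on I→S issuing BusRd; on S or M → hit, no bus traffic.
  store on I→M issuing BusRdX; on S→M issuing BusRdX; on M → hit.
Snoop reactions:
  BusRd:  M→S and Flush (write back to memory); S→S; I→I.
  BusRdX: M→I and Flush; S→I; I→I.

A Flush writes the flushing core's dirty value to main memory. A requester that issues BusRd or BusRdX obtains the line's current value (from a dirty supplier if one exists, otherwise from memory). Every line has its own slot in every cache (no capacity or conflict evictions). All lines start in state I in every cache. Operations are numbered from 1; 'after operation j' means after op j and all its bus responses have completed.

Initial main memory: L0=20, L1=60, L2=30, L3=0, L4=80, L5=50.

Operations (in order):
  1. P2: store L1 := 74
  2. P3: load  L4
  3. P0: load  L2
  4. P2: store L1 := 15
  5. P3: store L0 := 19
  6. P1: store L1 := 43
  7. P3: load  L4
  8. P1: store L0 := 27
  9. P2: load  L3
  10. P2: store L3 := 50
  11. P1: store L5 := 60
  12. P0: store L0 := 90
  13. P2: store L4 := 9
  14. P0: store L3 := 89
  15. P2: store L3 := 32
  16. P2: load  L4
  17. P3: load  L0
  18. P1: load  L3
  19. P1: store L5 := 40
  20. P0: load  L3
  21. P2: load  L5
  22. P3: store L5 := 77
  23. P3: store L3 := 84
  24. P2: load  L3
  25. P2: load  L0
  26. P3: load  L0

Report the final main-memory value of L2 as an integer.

memory[L2] = 30

1. P2: store L1 := 74  bus=[BusRdX]  L1: P0=I P1=I P2=M P3=I  mem[L1]=60
2. P3: load  L4  bus=[BusRd]  L4: P0=I P1=I P2=I P3=S  mem[L4]=80
3. P0: load  L2  bus=[BusRd]  L2: P0=S P1=I P2=I P3=I  mem[L2]=30
4. P2: store L1 := 15  bus=[-]  L1: P0=I P1=I P2=M P3=I  mem[L1]=60
5. P3: store L0 := 19  bus=[BusRdX]  L0: P0=I P1=I P2=I P3=M  mem[L0]=20
6. P1: store L1 := 43  bus=[BusRdX,Flush]  L1: P0=I P1=M P2=I P3=I  mem[L1]=15
7. P3: load  L4  bus=[-]  L4: P0=I P1=I P2=I P3=S  mem[L4]=80
8. P1: store L0 := 27  bus=[BusRdX,Flush]  L0: P0=I P1=M P2=I P3=I  mem[L0]=19
9. P2: load  L3  bus=[BusRd]  L3: P0=I P1=I P2=S P3=I  mem[L3]=0
10. P2: store L3 := 50  bus=[BusRdX]  L3: P0=I P1=I P2=M P3=I  mem[L3]=0
11. P1: store L5 := 60  bus=[BusRdX]  L5: P0=I P1=M P2=I P3=I  mem[L5]=50
12. P0: store L0 := 90  bus=[BusRdX,Flush]  L0: P0=M P1=I P2=I P3=I  mem[L0]=27
13. P2: store L4 := 9  bus=[BusRdX]  L4: P0=I P1=I P2=M P3=I  mem[L4]=80
14. P0: store L3 := 89  bus=[BusRdX,Flush]  L3: P0=M P1=I P2=I P3=I  mem[L3]=50
15. P2: store L3 := 32  bus=[BusRdX,Flush]  L3: P0=I P1=I P2=M P3=I  mem[L3]=89
16. P2: load  L4  bus=[-]  L4: P0=I P1=I P2=M P3=I  mem[L4]=80
17. P3: load  L0  bus=[BusRd,Flush]  L0: P0=S P1=I P2=I P3=S  mem[L0]=90
18. P1: load  L3  bus=[BusRd,Flush]  L3: P0=I P1=S P2=S P3=I  mem[L3]=32
19. P1: store L5 := 40  bus=[-]  L5: P0=I P1=M P2=I P3=I  mem[L5]=50
20. P0: load  L3  bus=[BusRd]  L3: P0=S P1=S P2=S P3=I  mem[L3]=32
21. P2: load  L5  bus=[BusRd,Flush]  L5: P0=I P1=S P2=S P3=I  mem[L5]=40
22. P3: store L5 := 77  bus=[BusRdX]  L5: P0=I P1=I P2=I P3=M  mem[L5]=40
23. P3: store L3 := 84  bus=[BusRdX]  L3: P0=I P1=I P2=I P3=M  mem[L3]=32
24. P2: load  L3  bus=[BusRd,Flush]  L3: P0=I P1=I P2=S P3=S  mem[L3]=84
25. P2: load  L0  bus=[BusRd]  L0: P0=S P1=I P2=S P3=S  mem[L0]=90
26. P3: load  L0  bus=[-]  L0: P0=S P1=I P2=S P3=S  mem[L0]=90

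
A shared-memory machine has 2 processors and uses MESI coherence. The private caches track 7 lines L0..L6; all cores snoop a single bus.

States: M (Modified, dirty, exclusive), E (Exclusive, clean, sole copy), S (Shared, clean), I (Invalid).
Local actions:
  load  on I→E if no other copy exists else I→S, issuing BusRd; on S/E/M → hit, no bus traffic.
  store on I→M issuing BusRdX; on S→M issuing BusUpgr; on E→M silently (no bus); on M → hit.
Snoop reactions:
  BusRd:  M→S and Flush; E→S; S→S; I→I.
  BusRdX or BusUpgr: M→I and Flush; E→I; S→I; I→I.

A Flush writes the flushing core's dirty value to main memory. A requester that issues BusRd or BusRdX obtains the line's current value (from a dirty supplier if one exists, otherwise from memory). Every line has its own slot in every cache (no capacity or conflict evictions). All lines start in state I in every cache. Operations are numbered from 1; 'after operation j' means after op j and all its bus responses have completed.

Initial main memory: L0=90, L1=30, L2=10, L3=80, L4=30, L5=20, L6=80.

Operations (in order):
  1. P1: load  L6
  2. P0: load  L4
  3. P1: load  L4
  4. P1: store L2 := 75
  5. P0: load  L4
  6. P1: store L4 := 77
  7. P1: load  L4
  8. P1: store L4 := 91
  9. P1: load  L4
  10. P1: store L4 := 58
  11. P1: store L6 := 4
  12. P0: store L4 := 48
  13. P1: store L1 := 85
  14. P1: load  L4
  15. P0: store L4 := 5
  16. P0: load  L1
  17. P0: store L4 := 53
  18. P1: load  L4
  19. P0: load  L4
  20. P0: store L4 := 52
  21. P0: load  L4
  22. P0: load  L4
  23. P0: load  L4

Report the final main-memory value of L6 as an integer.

memory[L6] = 80

  op1 P1: load  L6 → I/E on L6; bus BusRd; mem=80
  op2 P0: load  L4 → E/I on L4; bus BusRd; mem=30
  op3 P1: load  L4 → S/S on L4; bus BusRd; mem=30
  op4 P1: store L2 := 75 → I/M on L2; bus BusRdX; mem=10
  op5 P0: load  L4 → S/S on L4; bus (none); mem=30
  op6 P1: store L4 := 77 → I/M on L4; bus BusUpgr; mem=30
  op7 P1: load  L4 → I/M on L4; bus (none); mem=30
  op8 P1: store L4 := 91 → I/M on L4; bus (none); mem=30
  op9 P1: load  L4 → I/M on L4; bus (none); mem=30
  op10 P1: store L4 := 58 → I/M on L4; bus (none); mem=30
  op11 P1: store L6 := 4 → I/M on L6; bus (none); mem=80
  op12 P0: store L4 := 48 → M/I on L4; bus BusRdX Flush; mem=58
  op13 P1: store L1 := 85 → I/M on L1; bus BusRdX; mem=30
  op14 P1: load  L4 → S/S on L4; bus BusRd Flush; mem=48
  op15 P0: store L4 := 5 → M/I on L4; bus BusUpgr; mem=48
  op16 P0: load  L1 → S/S on L1; bus BusRd Flush; mem=85
  op17 P0: store L4 := 53 → M/I on L4; bus (none); mem=48
  op18 P1: load  L4 → S/S on L4; bus BusRd Flush; mem=53
  op19 P0: load  L4 → S/S on L4; bus (none); mem=53
  op20 P0: store L4 := 52 → M/I on L4; bus BusUpgr; mem=53
  op21 P0: load  L4 → M/I on L4; bus (none); mem=53
  op22 P0: load  L4 → M/I on L4; bus (none); mem=53
  op23 P0: load  L4 → M/I on L4; bus (none); mem=53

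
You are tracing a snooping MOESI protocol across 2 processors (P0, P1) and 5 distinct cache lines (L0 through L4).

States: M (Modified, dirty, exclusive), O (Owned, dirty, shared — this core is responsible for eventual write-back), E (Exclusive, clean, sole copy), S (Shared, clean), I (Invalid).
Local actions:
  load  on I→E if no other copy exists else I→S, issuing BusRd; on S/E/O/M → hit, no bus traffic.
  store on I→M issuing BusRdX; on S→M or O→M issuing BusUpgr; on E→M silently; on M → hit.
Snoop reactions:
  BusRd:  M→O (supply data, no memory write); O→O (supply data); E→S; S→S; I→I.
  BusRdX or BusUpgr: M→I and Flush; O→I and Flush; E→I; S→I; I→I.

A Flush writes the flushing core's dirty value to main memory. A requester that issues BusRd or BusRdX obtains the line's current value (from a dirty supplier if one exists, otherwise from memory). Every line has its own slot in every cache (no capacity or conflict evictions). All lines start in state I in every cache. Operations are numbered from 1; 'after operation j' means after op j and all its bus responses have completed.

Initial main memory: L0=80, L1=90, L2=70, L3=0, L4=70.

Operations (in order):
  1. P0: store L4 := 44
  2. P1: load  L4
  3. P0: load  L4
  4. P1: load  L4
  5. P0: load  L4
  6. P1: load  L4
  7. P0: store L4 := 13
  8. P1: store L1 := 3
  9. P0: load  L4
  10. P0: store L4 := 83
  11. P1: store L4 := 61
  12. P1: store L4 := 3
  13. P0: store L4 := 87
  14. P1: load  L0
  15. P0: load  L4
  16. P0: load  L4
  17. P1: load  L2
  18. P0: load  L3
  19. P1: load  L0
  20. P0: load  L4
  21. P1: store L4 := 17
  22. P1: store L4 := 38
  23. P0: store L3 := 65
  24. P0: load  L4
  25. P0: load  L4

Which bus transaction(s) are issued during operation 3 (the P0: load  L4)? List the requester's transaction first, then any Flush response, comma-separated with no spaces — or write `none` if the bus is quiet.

step 1: P0: store L4 := 44  ⟶  MI  (L4)  txn=BusRdX  M[L4]=70
step 2: P1: load  L4  ⟶  OS  (L4)  txn=BusRd  M[L4]=70
step 3: P0: load  L4  ⟶  OS  (L4)  txn=∅  M[L4]=70
step 4: P1: load  L4  ⟶  OS  (L4)  txn=∅  M[L4]=70
step 5: P0: load  L4  ⟶  OS  (L4)  txn=∅  M[L4]=70
step 6: P1: load  L4  ⟶  OS  (L4)  txn=∅  M[L4]=70
step 7: P0: store L4 := 13  ⟶  MI  (L4)  txn=BusUpgr  M[L4]=70
step 8: P1: store L1 := 3  ⟶  IM  (L1)  txn=BusRdX  M[L1]=90
step 9: P0: load  L4  ⟶  MI  (L4)  txn=∅  M[L4]=70
step 10: P0: store L4 := 83  ⟶  MI  (L4)  txn=∅  M[L4]=70
step 11: P1: store L4 := 61  ⟶  IM  (L4)  txn=BusRdX+Flush  M[L4]=83
step 12: P1: store L4 := 3  ⟶  IM  (L4)  txn=∅  M[L4]=83
step 13: P0: store L4 := 87  ⟶  MI  (L4)  txn=BusRdX+Flush  M[L4]=3
step 14: P1: load  L0  ⟶  IE  (L0)  txn=BusRd  M[L0]=80
step 15: P0: load  L4  ⟶  MI  (L4)  txn=∅  M[L4]=3
step 16: P0: load  L4  ⟶  MI  (L4)  txn=∅  M[L4]=3
step 17: P1: load  L2  ⟶  IE  (L2)  txn=BusRd  M[L2]=70
step 18: P0: load  L3  ⟶  EI  (L3)  txn=BusRd  M[L3]=0
step 19: P1: load  L0  ⟶  IE  (L0)  txn=∅  M[L0]=80
step 20: P0: load  L4  ⟶  MI  (L4)  txn=∅  M[L4]=3
step 21: P1: store L4 := 17  ⟶  IM  (L4)  txn=BusRdX+Flush  M[L4]=87
step 22: P1: store L4 := 38  ⟶  IM  (L4)  txn=∅  M[L4]=87
step 23: P0: store L3 := 65  ⟶  MI  (L3)  txn=∅  M[L3]=0
step 24: P0: load  L4  ⟶  SO  (L4)  txn=BusRd  M[L4]=87
step 25: P0: load  L4  ⟶  SO  (L4)  txn=∅  M[L4]=87

bus = none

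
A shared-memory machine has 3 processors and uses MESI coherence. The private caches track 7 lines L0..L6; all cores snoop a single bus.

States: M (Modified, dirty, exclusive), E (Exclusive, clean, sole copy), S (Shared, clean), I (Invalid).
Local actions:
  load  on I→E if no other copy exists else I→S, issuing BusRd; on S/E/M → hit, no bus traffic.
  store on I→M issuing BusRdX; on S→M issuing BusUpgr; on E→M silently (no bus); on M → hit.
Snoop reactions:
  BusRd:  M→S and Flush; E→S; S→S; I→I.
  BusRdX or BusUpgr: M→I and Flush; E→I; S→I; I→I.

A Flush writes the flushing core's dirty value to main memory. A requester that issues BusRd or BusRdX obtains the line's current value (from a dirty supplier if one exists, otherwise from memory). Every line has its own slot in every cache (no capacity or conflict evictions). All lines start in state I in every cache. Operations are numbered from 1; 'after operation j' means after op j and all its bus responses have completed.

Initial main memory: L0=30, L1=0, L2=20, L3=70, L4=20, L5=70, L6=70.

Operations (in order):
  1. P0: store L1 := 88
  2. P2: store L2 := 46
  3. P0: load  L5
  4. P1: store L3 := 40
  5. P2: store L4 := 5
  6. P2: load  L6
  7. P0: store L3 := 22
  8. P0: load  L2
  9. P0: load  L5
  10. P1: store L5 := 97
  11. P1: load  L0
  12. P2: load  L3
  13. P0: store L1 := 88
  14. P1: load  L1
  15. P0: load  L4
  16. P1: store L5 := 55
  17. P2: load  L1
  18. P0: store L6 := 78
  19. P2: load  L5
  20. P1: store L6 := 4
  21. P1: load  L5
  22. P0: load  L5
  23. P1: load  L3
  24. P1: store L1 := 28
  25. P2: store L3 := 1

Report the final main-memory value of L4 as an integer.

memory[L4] = 5

  op1 P0: store L1 := 88 → M/I/I on L1; bus BusRdX; mem=0
  op2 P2: store L2 := 46 → I/I/M on L2; bus BusRdX; mem=20
  op3 P0: load  L5 → E/I/I on L5; bus BusRd; mem=70
  op4 P1: store L3 := 40 → I/M/I on L3; bus BusRdX; mem=70
  op5 P2: store L4 := 5 → I/I/M on L4; bus BusRdX; mem=20
  op6 P2: load  L6 → I/I/E on L6; bus BusRd; mem=70
  op7 P0: store L3 := 22 → M/I/I on L3; bus BusRdX Flush; mem=40
  op8 P0: load  L2 → S/I/S on L2; bus BusRd Flush; mem=46
  op9 P0: load  L5 → E/I/I on L5; bus (none); mem=70
  op10 P1: store L5 := 97 → I/M/I on L5; bus BusRdX; mem=70
  op11 P1: load  L0 → I/E/I on L0; bus BusRd; mem=30
  op12 P2: load  L3 → S/I/S on L3; bus BusRd Flush; mem=22
  op13 P0: store L1 := 88 → M/I/I on L1; bus (none); mem=0
  op14 P1: load  L1 → S/S/I on L1; bus BusRd Flush; mem=88
  op15 P0: load  L4 → S/I/S on L4; bus BusRd Flush; mem=5
  op16 P1: store L5 := 55 → I/M/I on L5; bus (none); mem=70
  op17 P2: load  L1 → S/S/S on L1; bus BusRd; mem=88
  op18 P0: store L6 := 78 → M/I/I on L6; bus BusRdX; mem=70
  op19 P2: load  L5 → I/S/S on L5; bus BusRd Flush; mem=55
  op20 P1: store L6 := 4 → I/M/I on L6; bus BusRdX Flush; mem=78
  op21 P1: load  L5 → I/S/S on L5; bus (none); mem=55
  op22 P0: load  L5 → S/S/S on L5; bus BusRd; mem=55
  op23 P1: load  L3 → S/S/S on L3; bus BusRd; mem=22
  op24 P1: store L1 := 28 → I/M/I on L1; bus BusUpgr; mem=88
  op25 P2: store L3 := 1 → I/I/M on L3; bus BusUpgr; mem=22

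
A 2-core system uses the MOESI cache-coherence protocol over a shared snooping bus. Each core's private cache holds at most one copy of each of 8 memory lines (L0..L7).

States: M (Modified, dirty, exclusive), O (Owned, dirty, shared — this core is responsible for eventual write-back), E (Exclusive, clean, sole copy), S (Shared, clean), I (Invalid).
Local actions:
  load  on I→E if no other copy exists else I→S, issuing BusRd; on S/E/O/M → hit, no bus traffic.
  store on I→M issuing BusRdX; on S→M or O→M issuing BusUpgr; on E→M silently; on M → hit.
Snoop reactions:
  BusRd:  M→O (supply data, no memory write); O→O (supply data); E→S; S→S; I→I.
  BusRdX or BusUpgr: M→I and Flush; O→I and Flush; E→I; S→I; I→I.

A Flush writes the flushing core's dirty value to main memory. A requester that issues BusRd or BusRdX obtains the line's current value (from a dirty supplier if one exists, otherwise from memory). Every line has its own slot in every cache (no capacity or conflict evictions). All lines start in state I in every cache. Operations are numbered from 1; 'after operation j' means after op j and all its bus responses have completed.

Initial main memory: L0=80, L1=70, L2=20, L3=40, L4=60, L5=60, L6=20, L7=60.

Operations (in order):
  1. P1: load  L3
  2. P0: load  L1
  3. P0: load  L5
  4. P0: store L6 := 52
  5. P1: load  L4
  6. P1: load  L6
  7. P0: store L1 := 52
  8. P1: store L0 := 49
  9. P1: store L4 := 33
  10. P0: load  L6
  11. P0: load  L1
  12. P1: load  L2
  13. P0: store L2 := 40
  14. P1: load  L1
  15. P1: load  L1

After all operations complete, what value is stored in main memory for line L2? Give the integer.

1. P1: load  L3  bus=[BusRd]  L3: P0=I P1=E  mem[L3]=40
2. P0: load  L1  bus=[BusRd]  L1: P0=E P1=I  mem[L1]=70
3. P0: load  L5  bus=[BusRd]  L5: P0=E P1=I  mem[L5]=60
4. P0: store L6 := 52  bus=[BusRdX]  L6: P0=M P1=I  mem[L6]=20
5. P1: load  L4  bus=[BusRd]  L4: P0=I P1=E  mem[L4]=60
6. P1: load  L6  bus=[BusRd]  L6: P0=O P1=S  mem[L6]=20
7. P0: store L1 := 52  bus=[-]  L1: P0=M P1=I  mem[L1]=70
8. P1: store L0 := 49  bus=[BusRdX]  L0: P0=I P1=M  mem[L0]=80
9. P1: store L4 := 33  bus=[-]  L4: P0=I P1=M  mem[L4]=60
10. P0: load  L6  bus=[-]  L6: P0=O P1=S  mem[L6]=20
11. P0: load  L1  bus=[-]  L1: P0=M P1=I  mem[L1]=70
12. P1: load  L2  bus=[BusRd]  L2: P0=I P1=E  mem[L2]=20
13. P0: store L2 := 40  bus=[BusRdX]  L2: P0=M P1=I  mem[L2]=20
14. P1: load  L1  bus=[BusRd]  L1: P0=O P1=S  mem[L1]=70
15. P1: load  L1  bus=[-]  L1: P0=O P1=S  mem[L1]=70

memory[L2] = 20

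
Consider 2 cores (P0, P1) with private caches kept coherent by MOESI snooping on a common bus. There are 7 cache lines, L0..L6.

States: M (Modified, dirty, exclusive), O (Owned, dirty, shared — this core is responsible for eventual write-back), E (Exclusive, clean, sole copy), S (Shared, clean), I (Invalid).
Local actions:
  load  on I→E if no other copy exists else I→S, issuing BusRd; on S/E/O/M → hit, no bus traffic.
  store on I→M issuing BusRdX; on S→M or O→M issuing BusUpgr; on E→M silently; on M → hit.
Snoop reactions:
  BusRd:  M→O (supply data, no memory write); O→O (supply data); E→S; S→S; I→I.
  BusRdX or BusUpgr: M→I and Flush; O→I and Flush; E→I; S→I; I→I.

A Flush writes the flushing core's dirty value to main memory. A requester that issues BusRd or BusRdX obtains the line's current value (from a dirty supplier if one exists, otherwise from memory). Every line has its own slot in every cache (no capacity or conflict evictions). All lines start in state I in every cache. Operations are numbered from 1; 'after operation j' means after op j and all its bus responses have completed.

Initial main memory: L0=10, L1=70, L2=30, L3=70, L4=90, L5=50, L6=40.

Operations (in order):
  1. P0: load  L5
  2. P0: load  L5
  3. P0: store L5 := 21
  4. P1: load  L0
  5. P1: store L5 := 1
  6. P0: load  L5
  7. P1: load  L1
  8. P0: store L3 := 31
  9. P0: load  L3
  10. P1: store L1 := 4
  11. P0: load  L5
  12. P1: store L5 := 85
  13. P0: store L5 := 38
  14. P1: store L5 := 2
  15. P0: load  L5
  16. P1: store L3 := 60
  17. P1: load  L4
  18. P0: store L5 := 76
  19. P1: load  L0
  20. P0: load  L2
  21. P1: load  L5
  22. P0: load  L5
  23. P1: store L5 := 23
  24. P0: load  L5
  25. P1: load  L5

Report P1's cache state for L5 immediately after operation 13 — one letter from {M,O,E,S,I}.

state = I

step 1: P0: load  L5  ⟶  EI  (L5)  txn=BusRd  M[L5]=50
step 2: P0: load  L5  ⟶  EI  (L5)  txn=∅  M[L5]=50
step 3: P0: store L5 := 21  ⟶  MI  (L5)  txn=∅  M[L5]=50
step 4: P1: load  L0  ⟶  IE  (L0)  txn=BusRd  M[L0]=10
step 5: P1: store L5 := 1  ⟶  IM  (L5)  txn=BusRdX+Flush  M[L5]=21
step 6: P0: load  L5  ⟶  SO  (L5)  txn=BusRd  M[L5]=21
step 7: P1: load  L1  ⟶  IE  (L1)  txn=BusRd  M[L1]=70
step 8: P0: store L3 := 31  ⟶  MI  (L3)  txn=BusRdX  M[L3]=70
step 9: P0: load  L3  ⟶  MI  (L3)  txn=∅  M[L3]=70
step 10: P1: store L1 := 4  ⟶  IM  (L1)  txn=∅  M[L1]=70
step 11: P0: load  L5  ⟶  SO  (L5)  txn=∅  M[L5]=21
step 12: P1: store L5 := 85  ⟶  IM  (L5)  txn=BusUpgr  M[L5]=21
step 13: P0: store L5 := 38  ⟶  MI  (L5)  txn=BusRdX+Flush  M[L5]=85
step 14: P1: store L5 := 2  ⟶  IM  (L5)  txn=BusRdX+Flush  M[L5]=38
step 15: P0: load  L5  ⟶  SO  (L5)  txn=BusRd  M[L5]=38
step 16: P1: store L3 := 60  ⟶  IM  (L3)  txn=BusRdX+Flush  M[L3]=31
step 17: P1: load  L4  ⟶  IE  (L4)  txn=BusRd  M[L4]=90
step 18: P0: store L5 := 76  ⟶  MI  (L5)  txn=BusUpgr+Flush  M[L5]=2
step 19: P1: load  L0  ⟶  IE  (L0)  txn=∅  M[L0]=10
step 20: P0: load  L2  ⟶  EI  (L2)  txn=BusRd  M[L2]=30
step 21: P1: load  L5  ⟶  OS  (L5)  txn=BusRd  M[L5]=2
step 22: P0: load  L5  ⟶  OS  (L5)  txn=∅  M[L5]=2
step 23: P1: store L5 := 23  ⟶  IM  (L5)  txn=BusUpgr+Flush  M[L5]=76
step 24: P0: load  L5  ⟶  SO  (L5)  txn=BusRd  M[L5]=76
step 25: P1: load  L5  ⟶  SO  (L5)  txn=∅  M[L5]=76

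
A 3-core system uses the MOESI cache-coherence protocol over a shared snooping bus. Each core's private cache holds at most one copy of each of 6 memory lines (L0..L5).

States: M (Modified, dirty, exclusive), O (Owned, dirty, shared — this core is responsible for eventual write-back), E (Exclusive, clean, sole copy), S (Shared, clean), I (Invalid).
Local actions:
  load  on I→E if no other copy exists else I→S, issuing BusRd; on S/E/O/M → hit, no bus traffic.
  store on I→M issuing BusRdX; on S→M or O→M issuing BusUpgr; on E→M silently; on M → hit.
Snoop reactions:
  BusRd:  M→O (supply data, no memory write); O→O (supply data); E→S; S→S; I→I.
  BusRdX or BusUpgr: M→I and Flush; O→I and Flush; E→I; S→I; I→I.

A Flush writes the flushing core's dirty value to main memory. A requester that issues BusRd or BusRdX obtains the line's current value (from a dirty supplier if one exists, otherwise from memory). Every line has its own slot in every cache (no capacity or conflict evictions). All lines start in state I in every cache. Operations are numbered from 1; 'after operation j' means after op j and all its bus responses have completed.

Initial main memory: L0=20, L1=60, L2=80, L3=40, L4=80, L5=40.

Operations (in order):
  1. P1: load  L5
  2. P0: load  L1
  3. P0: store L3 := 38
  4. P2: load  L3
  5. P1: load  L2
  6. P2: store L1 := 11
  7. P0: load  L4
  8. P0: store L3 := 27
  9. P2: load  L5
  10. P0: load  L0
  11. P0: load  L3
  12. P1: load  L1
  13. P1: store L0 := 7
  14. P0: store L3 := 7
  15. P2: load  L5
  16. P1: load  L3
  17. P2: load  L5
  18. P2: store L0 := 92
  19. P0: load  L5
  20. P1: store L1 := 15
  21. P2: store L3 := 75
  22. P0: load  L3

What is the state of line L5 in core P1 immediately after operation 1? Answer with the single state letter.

state = E

[1] P1: load  L5 | P0:I, P1:E(40), P2:I | bus: BusRd
[2] P0: load  L1 | P0:E(60), P1:I, P2:I | bus: BusRd
[3] P0: store L3 := 38 | P0:M(38), P1:I, P2:I | bus: BusRdX
[4] P2: load  L3 | P0:O(38), P1:I, P2:S(38) | bus: BusRd
[5] P1: load  L2 | P0:I, P1:E(80), P2:I | bus: BusRd
[6] P2: store L1 := 11 | P0:I, P1:I, P2:M(11) | bus: BusRdX
[7] P0: load  L4 | P0:E(80), P1:I, P2:I | bus: BusRd
[8] P0: store L3 := 27 | P0:M(27), P1:I, P2:I | bus: BusUpgr
[9] P2: load  L5 | P0:I, P1:S(40), P2:S(40) | bus: BusRd
[10] P0: load  L0 | P0:E(20), P1:I, P2:I | bus: BusRd
[11] P0: load  L3 | P0:M(27), P1:I, P2:I | bus: none
[12] P1: load  L1 | P0:I, P1:S(11), P2:O(11) | bus: BusRd
[13] P1: store L0 := 7 | P0:I, P1:M(7), P2:I | bus: BusRdX
[14] P0: store L3 := 7 | P0:M(7), P1:I, P2:I | bus: none
[15] P2: load  L5 | P0:I, P1:S(40), P2:S(40) | bus: none
[16] P1: load  L3 | P0:O(7), P1:S(7), P2:I | bus: BusRd
[17] P2: load  L5 | P0:I, P1:S(40), P2:S(40) | bus: none
[18] P2: store L0 := 92 | P0:I, P1:I, P2:M(92) | bus: BusRdX,Flush
[19] P0: load  L5 | P0:S(40), P1:S(40), P2:S(40) | bus: BusRd
[20] P1: store L1 := 15 | P0:I, P1:M(15), P2:I | bus: BusUpgr,Flush
[21] P2: store L3 := 75 | P0:I, P1:I, P2:M(75) | bus: BusRdX,Flush
[22] P0: load  L3 | P0:S(75), P1:I, P2:O(75) | bus: BusRd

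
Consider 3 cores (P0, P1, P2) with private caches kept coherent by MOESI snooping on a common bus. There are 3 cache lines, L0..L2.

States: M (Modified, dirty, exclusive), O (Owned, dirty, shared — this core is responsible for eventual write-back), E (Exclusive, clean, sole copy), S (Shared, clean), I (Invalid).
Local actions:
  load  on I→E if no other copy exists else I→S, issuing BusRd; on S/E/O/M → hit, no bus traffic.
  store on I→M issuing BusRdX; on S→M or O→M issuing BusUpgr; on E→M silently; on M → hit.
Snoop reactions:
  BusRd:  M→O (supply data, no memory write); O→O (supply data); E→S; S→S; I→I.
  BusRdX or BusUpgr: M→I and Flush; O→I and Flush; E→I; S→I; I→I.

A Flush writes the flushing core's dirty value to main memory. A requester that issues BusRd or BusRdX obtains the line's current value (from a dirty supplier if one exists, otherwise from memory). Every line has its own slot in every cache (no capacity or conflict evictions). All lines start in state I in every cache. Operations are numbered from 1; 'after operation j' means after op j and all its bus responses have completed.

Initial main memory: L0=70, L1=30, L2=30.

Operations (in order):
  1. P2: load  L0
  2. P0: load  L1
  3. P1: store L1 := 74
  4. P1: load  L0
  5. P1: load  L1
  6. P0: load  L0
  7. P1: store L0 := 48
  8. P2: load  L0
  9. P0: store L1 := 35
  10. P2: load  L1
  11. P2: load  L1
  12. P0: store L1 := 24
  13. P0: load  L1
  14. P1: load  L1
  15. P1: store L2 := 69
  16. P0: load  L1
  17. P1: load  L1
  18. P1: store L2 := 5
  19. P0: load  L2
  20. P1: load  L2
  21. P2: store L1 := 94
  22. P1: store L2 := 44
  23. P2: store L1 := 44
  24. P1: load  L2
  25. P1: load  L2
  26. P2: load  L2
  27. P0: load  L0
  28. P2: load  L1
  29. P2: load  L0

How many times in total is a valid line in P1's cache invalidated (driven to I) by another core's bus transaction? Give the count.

invalidations = 2

[1] P2: load  L0 | P0:I, P1:I, P2:E(70) | bus: BusRd
[2] P0: load  L1 | P0:E(30), P1:I, P2:I | bus: BusRd
[3] P1: store L1 := 74 | P0:I, P1:M(74), P2:I | bus: BusRdX
[4] P1: load  L0 | P0:I, P1:S(70), P2:S(70) | bus: BusRd
[5] P1: load  L1 | P0:I, P1:M(74), P2:I | bus: none
[6] P0: load  L0 | P0:S(70), P1:S(70), P2:S(70) | bus: BusRd
[7] P1: store L0 := 48 | P0:I, P1:M(48), P2:I | bus: BusUpgr
[8] P2: load  L0 | P0:I, P1:O(48), P2:S(48) | bus: BusRd
[9] P0: store L1 := 35 | P0:M(35), P1:I, P2:I | bus: BusRdX,Flush
[10] P2: load  L1 | P0:O(35), P1:I, P2:S(35) | bus: BusRd
[11] P2: load  L1 | P0:O(35), P1:I, P2:S(35) | bus: none
[12] P0: store L1 := 24 | P0:M(24), P1:I, P2:I | bus: BusUpgr
[13] P0: load  L1 | P0:M(24), P1:I, P2:I | bus: none
[14] P1: load  L1 | P0:O(24), P1:S(24), P2:I | bus: BusRd
[15] P1: store L2 := 69 | P0:I, P1:M(69), P2:I | bus: BusRdX
[16] P0: load  L1 | P0:O(24), P1:S(24), P2:I | bus: none
[17] P1: load  L1 | P0:O(24), P1:S(24), P2:I | bus: none
[18] P1: store L2 := 5 | P0:I, P1:M(5), P2:I | bus: none
[19] P0: load  L2 | P0:S(5), P1:O(5), P2:I | bus: BusRd
[20] P1: load  L2 | P0:S(5), P1:O(5), P2:I | bus: none
[21] P2: store L1 := 94 | P0:I, P1:I, P2:M(94) | bus: BusRdX,Flush
[22] P1: store L2 := 44 | P0:I, P1:M(44), P2:I | bus: BusUpgr
[23] P2: store L1 := 44 | P0:I, P1:I, P2:M(44) | bus: none
[24] P1: load  L2 | P0:I, P1:M(44), P2:I | bus: none
[25] P1: load  L2 | P0:I, P1:M(44), P2:I | bus: none
[26] P2: load  L2 | P0:I, P1:O(44), P2:S(44) | bus: BusRd
[27] P0: load  L0 | P0:S(48), P1:O(48), P2:S(48) | bus: BusRd
[28] P2: load  L1 | P0:I, P1:I, P2:M(44) | bus: none
[29] P2: load  L0 | P0:S(48), P1:O(48), P2:S(48) | bus: none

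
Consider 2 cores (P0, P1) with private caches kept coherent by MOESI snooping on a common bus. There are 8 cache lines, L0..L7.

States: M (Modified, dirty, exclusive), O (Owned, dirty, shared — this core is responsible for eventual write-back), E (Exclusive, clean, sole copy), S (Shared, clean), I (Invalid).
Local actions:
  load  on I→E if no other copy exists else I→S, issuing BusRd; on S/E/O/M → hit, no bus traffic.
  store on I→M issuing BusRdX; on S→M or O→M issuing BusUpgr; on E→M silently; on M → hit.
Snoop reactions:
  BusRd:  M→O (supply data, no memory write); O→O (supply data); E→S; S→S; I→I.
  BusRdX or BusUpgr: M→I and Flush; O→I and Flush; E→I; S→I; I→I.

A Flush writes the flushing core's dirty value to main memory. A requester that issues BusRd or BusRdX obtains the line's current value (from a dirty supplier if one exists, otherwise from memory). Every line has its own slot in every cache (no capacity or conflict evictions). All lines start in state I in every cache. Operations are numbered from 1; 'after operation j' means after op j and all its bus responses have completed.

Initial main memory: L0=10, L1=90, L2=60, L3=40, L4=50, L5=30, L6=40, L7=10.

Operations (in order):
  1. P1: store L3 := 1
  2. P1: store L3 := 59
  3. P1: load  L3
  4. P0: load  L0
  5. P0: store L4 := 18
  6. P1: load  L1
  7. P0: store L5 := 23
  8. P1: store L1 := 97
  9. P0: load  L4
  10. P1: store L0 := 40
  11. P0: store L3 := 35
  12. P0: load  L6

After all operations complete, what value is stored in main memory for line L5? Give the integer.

[1] P1: store L3 := 1 | P0:I, P1:M(1) | bus: BusRdX
[2] P1: store L3 := 59 | P0:I, P1:M(59) | bus: none
[3] P1: load  L3 | P0:I, P1:M(59) | bus: none
[4] P0: load  L0 | P0:E(10), P1:I | bus: BusRd
[5] P0: store L4 := 18 | P0:M(18), P1:I | bus: BusRdX
[6] P1: load  L1 | P0:I, P1:E(90) | bus: BusRd
[7] P0: store L5 := 23 | P0:M(23), P1:I | bus: BusRdX
[8] P1: store L1 := 97 | P0:I, P1:M(97) | bus: none
[9] P0: load  L4 | P0:M(18), P1:I | bus: none
[10] P1: store L0 := 40 | P0:I, P1:M(40) | bus: BusRdX
[11] P0: store L3 := 35 | P0:M(35), P1:I | bus: BusRdX,Flush
[12] P0: load  L6 | P0:E(40), P1:I | bus: BusRd

memory[L5] = 30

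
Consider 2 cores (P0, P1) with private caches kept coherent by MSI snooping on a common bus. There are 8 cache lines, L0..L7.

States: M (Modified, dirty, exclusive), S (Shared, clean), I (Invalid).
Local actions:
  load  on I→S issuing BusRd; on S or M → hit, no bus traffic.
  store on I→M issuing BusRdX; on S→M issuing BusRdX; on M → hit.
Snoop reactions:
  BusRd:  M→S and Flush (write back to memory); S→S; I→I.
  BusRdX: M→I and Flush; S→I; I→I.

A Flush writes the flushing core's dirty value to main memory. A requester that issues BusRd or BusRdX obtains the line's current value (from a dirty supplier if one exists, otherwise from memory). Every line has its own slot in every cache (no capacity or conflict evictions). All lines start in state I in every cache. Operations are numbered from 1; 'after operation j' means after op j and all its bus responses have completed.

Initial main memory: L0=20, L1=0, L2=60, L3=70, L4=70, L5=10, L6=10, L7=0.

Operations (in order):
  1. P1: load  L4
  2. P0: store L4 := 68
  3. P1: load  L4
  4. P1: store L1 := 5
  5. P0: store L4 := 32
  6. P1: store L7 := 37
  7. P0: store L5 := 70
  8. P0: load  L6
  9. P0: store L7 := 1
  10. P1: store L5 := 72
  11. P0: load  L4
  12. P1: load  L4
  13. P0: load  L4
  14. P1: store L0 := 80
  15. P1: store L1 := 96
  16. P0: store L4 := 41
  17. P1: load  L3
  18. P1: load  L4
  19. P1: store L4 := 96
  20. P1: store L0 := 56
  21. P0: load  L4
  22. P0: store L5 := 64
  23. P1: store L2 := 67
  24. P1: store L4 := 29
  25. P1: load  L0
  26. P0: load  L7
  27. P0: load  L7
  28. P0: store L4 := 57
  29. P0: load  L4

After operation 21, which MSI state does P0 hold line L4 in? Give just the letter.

state = S

1. P1: load  L4  bus=[BusRd]  L4: P0=I P1=S  mem[L4]=70
2. P0: store L4 := 68  bus=[BusRdX]  L4: P0=M P1=I  mem[L4]=70
3. P1: load  L4  bus=[BusRd,Flush]  L4: P0=S P1=S  mem[L4]=68
4. P1: store L1 := 5  bus=[BusRdX]  L1: P0=I P1=M  mem[L1]=0
5. P0: store L4 := 32  bus=[BusRdX]  L4: P0=M P1=I  mem[L4]=68
6. P1: store L7 := 37  bus=[BusRdX]  L7: P0=I P1=M  mem[L7]=0
7. P0: store L5 := 70  bus=[BusRdX]  L5: P0=M P1=I  mem[L5]=10
8. P0: load  L6  bus=[BusRd]  L6: P0=S P1=I  mem[L6]=10
9. P0: store L7 := 1  bus=[BusRdX,Flush]  L7: P0=M P1=I  mem[L7]=37
10. P1: store L5 := 72  bus=[BusRdX,Flush]  L5: P0=I P1=M  mem[L5]=70
11. P0: load  L4  bus=[-]  L4: P0=M P1=I  mem[L4]=68
12. P1: load  L4  bus=[BusRd,Flush]  L4: P0=S P1=S  mem[L4]=32
13. P0: load  L4  bus=[-]  L4: P0=S P1=S  mem[L4]=32
14. P1: store L0 := 80  bus=[BusRdX]  L0: P0=I P1=M  mem[L0]=20
15. P1: store L1 := 96  bus=[-]  L1: P0=I P1=M  mem[L1]=0
16. P0: store L4 := 41  bus=[BusRdX]  L4: P0=M P1=I  mem[L4]=32
17. P1: load  L3  bus=[BusRd]  L3: P0=I P1=S  mem[L3]=70
18. P1: load  L4  bus=[BusRd,Flush]  L4: P0=S P1=S  mem[L4]=41
19. P1: store L4 := 96  bus=[BusRdX]  L4: P0=I P1=M  mem[L4]=41
20. P1: store L0 := 56  bus=[-]  L0: P0=I P1=M  mem[L0]=20
21. P0: load  L4  bus=[BusRd,Flush]  L4: P0=S P1=S  mem[L4]=96
22. P0: store L5 := 64  bus=[BusRdX,Flush]  L5: P0=M P1=I  mem[L5]=72
23. P1: store L2 := 67  bus=[BusRdX]  L2: P0=I P1=M  mem[L2]=60
24. P1: store L4 := 29  bus=[BusRdX]  L4: P0=I P1=M  mem[L4]=96
25. P1: load  L0  bus=[-]  L0: P0=I P1=M  mem[L0]=20
26. P0: load  L7  bus=[-]  L7: P0=M P1=I  mem[L7]=37
27. P0: load  L7  bus=[-]  L7: P0=M P1=I  mem[L7]=37
28. P0: store L4 := 57  bus=[BusRdX,Flush]  L4: P0=M P1=I  mem[L4]=29
29. P0: load  L4  bus=[-]  L4: P0=M P1=I  mem[L4]=29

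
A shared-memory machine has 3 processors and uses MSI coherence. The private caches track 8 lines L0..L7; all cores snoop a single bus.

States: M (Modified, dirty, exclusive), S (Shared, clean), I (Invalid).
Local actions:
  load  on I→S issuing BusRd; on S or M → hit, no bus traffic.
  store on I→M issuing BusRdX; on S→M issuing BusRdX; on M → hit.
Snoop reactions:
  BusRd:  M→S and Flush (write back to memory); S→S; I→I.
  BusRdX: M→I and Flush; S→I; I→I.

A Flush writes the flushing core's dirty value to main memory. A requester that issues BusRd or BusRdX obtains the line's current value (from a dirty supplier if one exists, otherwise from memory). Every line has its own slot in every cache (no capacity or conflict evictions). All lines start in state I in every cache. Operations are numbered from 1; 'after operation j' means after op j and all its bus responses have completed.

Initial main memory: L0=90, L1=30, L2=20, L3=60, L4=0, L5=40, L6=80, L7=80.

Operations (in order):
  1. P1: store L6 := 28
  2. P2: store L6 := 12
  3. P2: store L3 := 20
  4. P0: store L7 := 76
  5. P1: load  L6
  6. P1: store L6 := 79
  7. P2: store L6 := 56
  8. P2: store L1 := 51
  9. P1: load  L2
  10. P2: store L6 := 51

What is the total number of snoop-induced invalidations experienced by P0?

step 1: P1: store L6 := 28  ⟶  IMI  (L6)  txn=BusRdX  M[L6]=80
step 2: P2: store L6 := 12  ⟶  IIM  (L6)  txn=BusRdX+Flush  M[L6]=28
step 3: P2: store L3 := 20  ⟶  IIM  (L3)  txn=BusRdX  M[L3]=60
step 4: P0: store L7 := 76  ⟶  MII  (L7)  txn=BusRdX  M[L7]=80
step 5: P1: load  L6  ⟶  ISS  (L6)  txn=BusRd+Flush  M[L6]=12
step 6: P1: store L6 := 79  ⟶  IMI  (L6)  txn=BusRdX  M[L6]=12
step 7: P2: store L6 := 56  ⟶  IIM  (L6)  txn=BusRdX+Flush  M[L6]=79
step 8: P2: store L1 := 51  ⟶  IIM  (L1)  txn=BusRdX  M[L1]=30
step 9: P1: load  L2  ⟶  ISI  (L2)  txn=BusRd  M[L2]=20
step 10: P2: store L6 := 51  ⟶  IIM  (L6)  txn=∅  M[L6]=79

invalidations = 0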